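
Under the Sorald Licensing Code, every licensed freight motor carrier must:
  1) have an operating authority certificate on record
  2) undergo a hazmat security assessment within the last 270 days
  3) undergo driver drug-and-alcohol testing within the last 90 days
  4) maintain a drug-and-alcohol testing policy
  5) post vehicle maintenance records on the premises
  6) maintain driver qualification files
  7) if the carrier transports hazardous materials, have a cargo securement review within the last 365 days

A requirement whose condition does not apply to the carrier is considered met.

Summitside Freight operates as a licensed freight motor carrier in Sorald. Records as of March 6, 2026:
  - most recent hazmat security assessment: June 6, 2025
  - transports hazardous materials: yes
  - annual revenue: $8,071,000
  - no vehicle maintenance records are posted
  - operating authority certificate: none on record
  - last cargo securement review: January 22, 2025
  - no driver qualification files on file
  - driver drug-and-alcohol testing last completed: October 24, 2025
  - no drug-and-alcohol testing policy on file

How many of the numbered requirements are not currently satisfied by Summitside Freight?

7

1. operating authority certificate absent → not met
2. hazmat security assessment 273 days ago vs limit 270 → not met
3. driver drug-and-alcohol testing 133 days ago vs limit 90 → not met
4. drug-and-alcohol testing policy absent → not met
5. vehicle maintenance records absent → not met
6. driver qualification files absent → not met
7. condition 'transports hazardous materials' holds; cargo securement review 408 days ago vs limit 365 → not met
Not met: 7 of 7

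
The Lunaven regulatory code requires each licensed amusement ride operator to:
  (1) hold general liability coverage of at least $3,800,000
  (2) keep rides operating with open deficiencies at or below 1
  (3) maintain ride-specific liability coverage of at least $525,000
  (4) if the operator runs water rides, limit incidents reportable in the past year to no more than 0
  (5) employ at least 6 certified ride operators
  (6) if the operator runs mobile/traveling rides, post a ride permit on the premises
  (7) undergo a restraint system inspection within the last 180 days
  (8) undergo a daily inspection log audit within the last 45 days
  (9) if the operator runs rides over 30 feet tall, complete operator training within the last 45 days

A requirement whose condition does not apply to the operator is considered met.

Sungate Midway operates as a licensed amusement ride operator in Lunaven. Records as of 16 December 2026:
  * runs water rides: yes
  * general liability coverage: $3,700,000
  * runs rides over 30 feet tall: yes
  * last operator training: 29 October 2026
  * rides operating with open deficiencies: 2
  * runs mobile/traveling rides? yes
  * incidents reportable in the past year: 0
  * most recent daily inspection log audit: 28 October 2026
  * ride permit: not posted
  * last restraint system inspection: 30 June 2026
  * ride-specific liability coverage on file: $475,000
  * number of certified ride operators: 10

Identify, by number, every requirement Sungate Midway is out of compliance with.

1, 2, 3, 6, 8, 9

1. general liability coverage $3,700,000 < $3,800,000 → not met
2. rides operating with open deficiencies 2 > 1 → not met
3. ride-specific liability coverage $475,000 < $525,000 → not met
4. condition 'runs water rides' holds; incidents reportable in the past year 0 ≤ 0 → met
5. certified ride operators 10 ≥ 6 → met
6. condition 'runs mobile/traveling rides' holds; ride permit absent → not met
7. restraint system inspection 169 days ago vs limit 180 → met
8. daily inspection log audit 49 days ago vs limit 45 → not met
9. condition 'runs rides over 30 feet tall' holds; operator training 48 days ago vs limit 45 → not met
Not met: 1, 2, 3, 6, 8, 9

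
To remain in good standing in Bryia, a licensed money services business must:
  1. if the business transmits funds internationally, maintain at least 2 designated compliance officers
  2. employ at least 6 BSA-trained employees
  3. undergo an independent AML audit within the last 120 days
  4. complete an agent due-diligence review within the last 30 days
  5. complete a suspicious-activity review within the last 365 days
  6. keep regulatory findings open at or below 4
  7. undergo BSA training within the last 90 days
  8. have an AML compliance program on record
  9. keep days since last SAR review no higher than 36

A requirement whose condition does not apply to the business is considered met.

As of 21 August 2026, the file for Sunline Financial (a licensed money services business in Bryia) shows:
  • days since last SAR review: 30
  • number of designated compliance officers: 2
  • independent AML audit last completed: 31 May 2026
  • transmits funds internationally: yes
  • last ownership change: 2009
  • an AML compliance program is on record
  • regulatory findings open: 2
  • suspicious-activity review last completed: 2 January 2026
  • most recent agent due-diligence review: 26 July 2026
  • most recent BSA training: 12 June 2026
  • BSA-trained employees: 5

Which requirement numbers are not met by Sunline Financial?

1. condition 'transmits funds internationally' holds; designated compliance officers 2 ≥ 2 → met
2. BSA-trained employees 5 < 6 → not met
3. independent AML audit 82 days ago vs limit 120 → met
4. agent due-diligence review 26 days ago vs limit 30 → met
5. suspicious-activity review 231 days ago vs limit 365 → met
6. regulatory findings open 2 ≤ 4 → met
7. BSA training 70 days ago vs limit 90 → met
8. AML compliance program present → met
9. days since last SAR review 30 ≤ 36 → met
Not met: 2

2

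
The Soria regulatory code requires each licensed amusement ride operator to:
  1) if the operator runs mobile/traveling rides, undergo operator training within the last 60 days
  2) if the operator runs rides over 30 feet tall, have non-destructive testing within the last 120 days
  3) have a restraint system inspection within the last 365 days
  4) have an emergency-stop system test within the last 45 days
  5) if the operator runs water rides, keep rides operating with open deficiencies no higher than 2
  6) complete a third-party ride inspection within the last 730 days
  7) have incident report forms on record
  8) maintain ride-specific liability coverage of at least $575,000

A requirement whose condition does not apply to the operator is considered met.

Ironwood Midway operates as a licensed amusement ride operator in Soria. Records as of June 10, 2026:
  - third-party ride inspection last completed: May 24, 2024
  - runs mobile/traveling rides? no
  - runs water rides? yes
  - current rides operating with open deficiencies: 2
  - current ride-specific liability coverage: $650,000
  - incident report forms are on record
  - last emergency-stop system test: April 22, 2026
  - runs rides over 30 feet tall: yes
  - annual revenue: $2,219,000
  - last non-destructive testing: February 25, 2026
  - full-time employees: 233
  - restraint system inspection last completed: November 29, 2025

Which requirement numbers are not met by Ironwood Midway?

1. condition 'runs mobile/traveling rides' does not hold → requirement n/a → met
2. condition 'runs rides over 30 feet tall' holds; non-destructive testing 105 days ago vs limit 120 → met
3. restraint system inspection 193 days ago vs limit 365 → met
4. emergency-stop system test 49 days ago vs limit 45 → not met
5. condition 'runs water rides' holds; rides operating with open deficiencies 2 ≤ 2 → met
6. third-party ride inspection 747 days ago vs limit 730 → not met
7. incident report forms present → met
8. ride-specific liability coverage $650,000 ≥ $575,000 → met
Not met: 4, 6

4, 6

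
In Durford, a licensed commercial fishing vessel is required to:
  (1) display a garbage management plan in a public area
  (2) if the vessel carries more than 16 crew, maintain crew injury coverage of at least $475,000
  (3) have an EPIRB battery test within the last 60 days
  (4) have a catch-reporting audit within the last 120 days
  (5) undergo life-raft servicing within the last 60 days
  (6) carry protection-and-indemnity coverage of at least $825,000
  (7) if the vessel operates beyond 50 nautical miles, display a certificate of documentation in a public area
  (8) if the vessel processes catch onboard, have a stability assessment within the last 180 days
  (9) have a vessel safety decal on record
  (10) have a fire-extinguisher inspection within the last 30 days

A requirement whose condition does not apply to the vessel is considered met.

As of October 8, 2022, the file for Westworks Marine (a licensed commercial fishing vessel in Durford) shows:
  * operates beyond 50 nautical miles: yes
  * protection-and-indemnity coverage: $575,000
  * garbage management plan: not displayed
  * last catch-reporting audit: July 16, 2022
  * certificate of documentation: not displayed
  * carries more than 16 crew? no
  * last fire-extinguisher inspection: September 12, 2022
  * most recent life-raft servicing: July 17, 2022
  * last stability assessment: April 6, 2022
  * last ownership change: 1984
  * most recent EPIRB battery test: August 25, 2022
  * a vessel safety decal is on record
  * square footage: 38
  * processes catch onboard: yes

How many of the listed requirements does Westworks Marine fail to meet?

5

1. garbage management plan absent → not met
2. condition 'carries more than 16 crew' does not hold → requirement n/a → met
3. EPIRB battery test 44 days ago vs limit 60 → met
4. catch-reporting audit 84 days ago vs limit 120 → met
5. life-raft servicing 83 days ago vs limit 60 → not met
6. protection-and-indemnity coverage $575,000 < $825,000 → not met
7. condition 'operates beyond 50 nautical miles' holds; certificate of documentation absent → not met
8. condition 'processes catch onboard' holds; stability assessment 185 days ago vs limit 180 → not met
9. vessel safety decal present → met
10. fire-extinguisher inspection 26 days ago vs limit 30 → met
Not met: 5 of 10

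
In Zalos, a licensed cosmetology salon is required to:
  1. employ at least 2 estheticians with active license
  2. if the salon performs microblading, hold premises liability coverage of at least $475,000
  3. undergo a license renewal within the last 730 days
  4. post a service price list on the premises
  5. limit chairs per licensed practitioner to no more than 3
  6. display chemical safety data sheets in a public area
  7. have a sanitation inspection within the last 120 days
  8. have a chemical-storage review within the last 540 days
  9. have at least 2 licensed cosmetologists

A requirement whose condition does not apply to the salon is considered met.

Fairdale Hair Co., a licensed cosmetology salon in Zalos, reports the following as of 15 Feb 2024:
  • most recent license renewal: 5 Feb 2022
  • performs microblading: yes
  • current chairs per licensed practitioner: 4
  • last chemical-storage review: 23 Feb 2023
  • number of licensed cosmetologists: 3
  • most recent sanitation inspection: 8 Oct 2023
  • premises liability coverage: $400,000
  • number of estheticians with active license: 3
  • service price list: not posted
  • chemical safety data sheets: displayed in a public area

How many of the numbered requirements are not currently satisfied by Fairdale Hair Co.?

1. estheticians with active license 3 ≥ 2 → met
2. condition 'performs microblading' holds; premises liability coverage $400,000 < $475,000 → not met
3. license renewal 740 days ago vs limit 730 → not met
4. service price list absent → not met
5. chairs per licensed practitioner 4 > 3 → not met
6. chemical safety data sheets present → met
7. sanitation inspection 130 days ago vs limit 120 → not met
8. chemical-storage review 357 days ago vs limit 540 → met
9. licensed cosmetologists 3 ≥ 2 → met
Not met: 5 of 9

5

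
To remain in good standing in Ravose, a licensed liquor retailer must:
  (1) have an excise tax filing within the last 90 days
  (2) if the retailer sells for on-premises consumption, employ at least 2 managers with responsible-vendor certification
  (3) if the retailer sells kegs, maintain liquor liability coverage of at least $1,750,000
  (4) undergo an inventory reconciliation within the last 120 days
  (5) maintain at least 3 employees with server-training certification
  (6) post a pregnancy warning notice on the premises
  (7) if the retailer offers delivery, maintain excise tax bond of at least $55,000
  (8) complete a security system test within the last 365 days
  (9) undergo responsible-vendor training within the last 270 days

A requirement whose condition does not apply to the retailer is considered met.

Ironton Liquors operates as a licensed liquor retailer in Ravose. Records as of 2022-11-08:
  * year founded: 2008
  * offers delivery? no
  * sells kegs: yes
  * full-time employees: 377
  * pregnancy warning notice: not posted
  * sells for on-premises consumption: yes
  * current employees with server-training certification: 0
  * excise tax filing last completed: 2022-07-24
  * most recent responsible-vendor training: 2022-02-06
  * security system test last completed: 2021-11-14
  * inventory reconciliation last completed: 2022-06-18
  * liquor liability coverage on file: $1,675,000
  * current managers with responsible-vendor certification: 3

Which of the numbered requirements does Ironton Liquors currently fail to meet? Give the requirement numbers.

1. excise tax filing 107 days ago vs limit 90 → not met
2. condition 'sells for on-premises consumption' holds; managers with responsible-vendor certification 3 ≥ 2 → met
3. condition 'sells kegs' holds; liquor liability coverage $1,675,000 < $1,750,000 → not met
4. inventory reconciliation 143 days ago vs limit 120 → not met
5. employees with server-training certification 0 < 3 → not met
6. pregnancy warning notice absent → not met
7. condition 'offers delivery' does not hold → requirement n/a → met
8. security system test 359 days ago vs limit 365 → met
9. responsible-vendor training 275 days ago vs limit 270 → not met
Not met: 1, 3, 4, 5, 6, 9

1, 3, 4, 5, 6, 9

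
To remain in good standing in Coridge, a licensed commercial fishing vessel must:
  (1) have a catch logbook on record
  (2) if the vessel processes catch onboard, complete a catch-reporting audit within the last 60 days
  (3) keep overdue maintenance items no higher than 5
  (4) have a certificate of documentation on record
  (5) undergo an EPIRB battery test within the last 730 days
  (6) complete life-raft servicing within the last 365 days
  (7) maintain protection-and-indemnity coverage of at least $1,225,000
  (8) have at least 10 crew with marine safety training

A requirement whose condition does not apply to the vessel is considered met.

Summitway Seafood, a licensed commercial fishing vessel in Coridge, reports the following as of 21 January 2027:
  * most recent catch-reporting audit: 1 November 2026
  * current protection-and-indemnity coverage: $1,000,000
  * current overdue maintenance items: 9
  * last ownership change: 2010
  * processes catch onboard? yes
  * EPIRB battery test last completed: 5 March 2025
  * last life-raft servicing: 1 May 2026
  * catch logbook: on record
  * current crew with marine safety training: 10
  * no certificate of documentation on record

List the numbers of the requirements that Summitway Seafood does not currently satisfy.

2, 3, 4, 7

1. catch logbook present → met
2. condition 'processes catch onboard' holds; catch-reporting audit 81 days ago vs limit 60 → not met
3. overdue maintenance items 9 > 5 → not met
4. certificate of documentation absent → not met
5. EPIRB battery test 687 days ago vs limit 730 → met
6. life-raft servicing 265 days ago vs limit 365 → met
7. protection-and-indemnity coverage $1,000,000 < $1,225,000 → not met
8. crew with marine safety training 10 ≥ 10 → met
Not met: 2, 3, 4, 7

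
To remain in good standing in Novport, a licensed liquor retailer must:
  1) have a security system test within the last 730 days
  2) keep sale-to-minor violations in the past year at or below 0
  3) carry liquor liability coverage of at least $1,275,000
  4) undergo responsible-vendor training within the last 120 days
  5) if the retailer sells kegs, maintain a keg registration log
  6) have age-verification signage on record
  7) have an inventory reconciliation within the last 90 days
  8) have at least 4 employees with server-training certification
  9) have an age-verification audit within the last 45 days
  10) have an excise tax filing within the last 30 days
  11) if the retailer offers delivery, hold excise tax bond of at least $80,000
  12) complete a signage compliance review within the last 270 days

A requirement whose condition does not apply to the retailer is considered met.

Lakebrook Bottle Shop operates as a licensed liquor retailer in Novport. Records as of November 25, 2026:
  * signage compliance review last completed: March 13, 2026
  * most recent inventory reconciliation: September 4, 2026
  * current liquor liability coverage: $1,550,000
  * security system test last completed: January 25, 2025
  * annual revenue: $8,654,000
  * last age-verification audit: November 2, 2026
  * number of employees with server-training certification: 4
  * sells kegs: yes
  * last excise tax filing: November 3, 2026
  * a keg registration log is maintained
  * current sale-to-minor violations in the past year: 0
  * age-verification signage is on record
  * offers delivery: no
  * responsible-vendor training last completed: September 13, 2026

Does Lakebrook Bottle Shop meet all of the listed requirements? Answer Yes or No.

1. security system test 669 days ago vs limit 730 → met
2. sale-to-minor violations in the past year 0 ≤ 0 → met
3. liquor liability coverage $1,550,000 ≥ $1,275,000 → met
4. responsible-vendor training 73 days ago vs limit 120 → met
5. condition 'sells kegs' holds; keg registration log present → met
6. age-verification signage present → met
7. inventory reconciliation 82 days ago vs limit 90 → met
8. employees with server-training certification 4 ≥ 4 → met
9. age-verification audit 23 days ago vs limit 45 → met
10. excise tax filing 22 days ago vs limit 30 → met
11. condition 'offers delivery' does not hold → requirement n/a → met
12. signage compliance review 257 days ago vs limit 270 → met
All met.

Yes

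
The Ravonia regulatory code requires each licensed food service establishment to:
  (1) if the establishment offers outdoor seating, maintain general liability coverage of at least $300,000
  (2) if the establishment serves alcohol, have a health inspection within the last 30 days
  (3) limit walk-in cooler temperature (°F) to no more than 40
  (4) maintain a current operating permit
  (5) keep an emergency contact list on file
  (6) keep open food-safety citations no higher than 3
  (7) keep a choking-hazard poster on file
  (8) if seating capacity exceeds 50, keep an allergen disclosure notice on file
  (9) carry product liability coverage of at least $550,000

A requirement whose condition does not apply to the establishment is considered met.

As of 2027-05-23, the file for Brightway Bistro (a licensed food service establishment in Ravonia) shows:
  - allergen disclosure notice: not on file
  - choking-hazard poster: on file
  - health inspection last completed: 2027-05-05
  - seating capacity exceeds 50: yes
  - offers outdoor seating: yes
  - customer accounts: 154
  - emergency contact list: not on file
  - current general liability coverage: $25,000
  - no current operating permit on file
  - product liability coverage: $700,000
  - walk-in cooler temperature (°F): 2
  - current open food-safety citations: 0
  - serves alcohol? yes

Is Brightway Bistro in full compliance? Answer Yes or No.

No

1. condition 'offers outdoor seating' holds; general liability coverage $25,000 < $300,000 → not met
2. condition 'serves alcohol' holds; health inspection 18 days ago vs limit 30 → met
3. walk-in cooler temperature (°F) 2 ≤ 40 → met
4. current operating permit absent → not met
5. emergency contact list absent → not met
6. open food-safety citations 0 ≤ 3 → met
7. choking-hazard poster present → met
8. condition 'seating capacity exceeds 50' holds; allergen disclosure notice absent → not met
9. product liability coverage $700,000 ≥ $550,000 → met
Not met: 1, 4, 5, 8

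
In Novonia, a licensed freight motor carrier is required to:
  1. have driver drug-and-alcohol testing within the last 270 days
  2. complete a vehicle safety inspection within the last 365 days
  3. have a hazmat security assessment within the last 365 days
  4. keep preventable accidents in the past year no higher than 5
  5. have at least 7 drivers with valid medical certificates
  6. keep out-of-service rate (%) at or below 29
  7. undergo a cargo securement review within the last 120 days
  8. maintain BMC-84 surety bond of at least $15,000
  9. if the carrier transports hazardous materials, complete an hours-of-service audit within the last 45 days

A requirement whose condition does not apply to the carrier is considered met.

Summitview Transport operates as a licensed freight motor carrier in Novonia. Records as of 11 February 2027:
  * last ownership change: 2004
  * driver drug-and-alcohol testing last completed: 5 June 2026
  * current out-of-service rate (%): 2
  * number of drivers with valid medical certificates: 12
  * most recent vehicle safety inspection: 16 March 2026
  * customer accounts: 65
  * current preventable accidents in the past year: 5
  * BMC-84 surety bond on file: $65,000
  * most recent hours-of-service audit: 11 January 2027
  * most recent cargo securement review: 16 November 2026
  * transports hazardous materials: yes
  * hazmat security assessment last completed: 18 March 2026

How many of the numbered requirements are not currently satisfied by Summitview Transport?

1. driver drug-and-alcohol testing 251 days ago vs limit 270 → met
2. vehicle safety inspection 332 days ago vs limit 365 → met
3. hazmat security assessment 330 days ago vs limit 365 → met
4. preventable accidents in the past year 5 ≤ 5 → met
5. drivers with valid medical certificates 12 ≥ 7 → met
6. out-of-service rate (%) 2 ≤ 29 → met
7. cargo securement review 87 days ago vs limit 120 → met
8. BMC-84 surety bond $65,000 ≥ $15,000 → met
9. condition 'transports hazardous materials' holds; hours-of-service audit 31 days ago vs limit 45 → met
Not met: 0 of 9

0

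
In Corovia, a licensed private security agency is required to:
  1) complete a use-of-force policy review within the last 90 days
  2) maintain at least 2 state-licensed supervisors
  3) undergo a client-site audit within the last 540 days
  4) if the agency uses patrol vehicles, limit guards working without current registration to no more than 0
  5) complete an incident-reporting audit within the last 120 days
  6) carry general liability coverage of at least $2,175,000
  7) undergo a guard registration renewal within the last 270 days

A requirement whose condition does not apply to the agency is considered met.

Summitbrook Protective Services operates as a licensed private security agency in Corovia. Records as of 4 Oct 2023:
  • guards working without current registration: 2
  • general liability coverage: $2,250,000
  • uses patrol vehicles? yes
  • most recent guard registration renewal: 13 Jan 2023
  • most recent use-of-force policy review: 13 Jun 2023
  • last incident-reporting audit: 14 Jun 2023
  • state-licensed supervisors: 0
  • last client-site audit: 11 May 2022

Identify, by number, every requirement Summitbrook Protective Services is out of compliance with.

1, 2, 4

1. use-of-force policy review 113 days ago vs limit 90 → not met
2. state-licensed supervisors 0 < 2 → not met
3. client-site audit 511 days ago vs limit 540 → met
4. condition 'uses patrol vehicles' holds; guards working without current registration 2 > 0 → not met
5. incident-reporting audit 112 days ago vs limit 120 → met
6. general liability coverage $2,250,000 ≥ $2,175,000 → met
7. guard registration renewal 264 days ago vs limit 270 → met
Not met: 1, 2, 4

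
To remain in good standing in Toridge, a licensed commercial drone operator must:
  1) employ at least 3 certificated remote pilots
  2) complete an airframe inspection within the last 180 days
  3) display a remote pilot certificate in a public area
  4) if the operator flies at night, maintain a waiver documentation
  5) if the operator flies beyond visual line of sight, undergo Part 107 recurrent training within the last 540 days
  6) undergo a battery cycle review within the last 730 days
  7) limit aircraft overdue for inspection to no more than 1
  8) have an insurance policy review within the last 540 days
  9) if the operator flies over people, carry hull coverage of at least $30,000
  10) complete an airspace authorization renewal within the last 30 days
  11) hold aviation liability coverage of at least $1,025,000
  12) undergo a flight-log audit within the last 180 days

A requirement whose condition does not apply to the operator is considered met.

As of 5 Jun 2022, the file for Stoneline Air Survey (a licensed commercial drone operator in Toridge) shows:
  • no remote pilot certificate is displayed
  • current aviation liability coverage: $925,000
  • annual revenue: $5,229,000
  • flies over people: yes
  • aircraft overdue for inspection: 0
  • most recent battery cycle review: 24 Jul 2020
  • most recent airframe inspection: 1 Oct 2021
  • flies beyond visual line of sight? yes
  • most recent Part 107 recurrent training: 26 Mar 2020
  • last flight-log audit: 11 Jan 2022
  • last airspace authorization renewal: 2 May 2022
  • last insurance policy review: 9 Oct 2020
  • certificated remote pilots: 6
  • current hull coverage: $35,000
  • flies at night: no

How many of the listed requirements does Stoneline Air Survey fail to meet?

6

1. certificated remote pilots 6 ≥ 3 → met
2. airframe inspection 247 days ago vs limit 180 → not met
3. remote pilot certificate absent → not met
4. condition 'flies at night' does not hold → requirement n/a → met
5. condition 'flies beyond visual line of sight' holds; Part 107 recurrent training 801 days ago vs limit 540 → not met
6. battery cycle review 681 days ago vs limit 730 → met
7. aircraft overdue for inspection 0 ≤ 1 → met
8. insurance policy review 604 days ago vs limit 540 → not met
9. condition 'flies over people' holds; hull coverage $35,000 ≥ $30,000 → met
10. airspace authorization renewal 34 days ago vs limit 30 → not met
11. aviation liability coverage $925,000 < $1,025,000 → not met
12. flight-log audit 145 days ago vs limit 180 → met
Not met: 6 of 12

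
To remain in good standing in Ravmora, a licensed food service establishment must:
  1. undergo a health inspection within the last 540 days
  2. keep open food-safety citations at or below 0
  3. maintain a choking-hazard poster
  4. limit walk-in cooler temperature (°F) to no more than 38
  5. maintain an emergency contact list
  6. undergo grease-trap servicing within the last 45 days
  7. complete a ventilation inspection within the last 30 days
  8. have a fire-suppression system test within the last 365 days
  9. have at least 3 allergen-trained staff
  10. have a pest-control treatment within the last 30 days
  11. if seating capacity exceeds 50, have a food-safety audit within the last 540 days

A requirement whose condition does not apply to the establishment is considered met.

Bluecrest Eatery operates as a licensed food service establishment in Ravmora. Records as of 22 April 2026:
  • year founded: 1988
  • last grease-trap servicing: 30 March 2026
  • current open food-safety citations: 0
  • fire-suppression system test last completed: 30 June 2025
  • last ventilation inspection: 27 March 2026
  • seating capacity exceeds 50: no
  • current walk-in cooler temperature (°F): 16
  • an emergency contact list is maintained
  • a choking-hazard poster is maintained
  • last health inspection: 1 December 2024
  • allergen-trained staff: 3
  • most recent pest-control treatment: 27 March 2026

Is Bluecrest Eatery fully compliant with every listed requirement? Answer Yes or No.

1. health inspection 507 days ago vs limit 540 → met
2. open food-safety citations 0 ≤ 0 → met
3. choking-hazard poster present → met
4. walk-in cooler temperature (°F) 16 ≤ 38 → met
5. emergency contact list present → met
6. grease-trap servicing 23 days ago vs limit 45 → met
7. ventilation inspection 26 days ago vs limit 30 → met
8. fire-suppression system test 296 days ago vs limit 365 → met
9. allergen-trained staff 3 ≥ 3 → met
10. pest-control treatment 26 days ago vs limit 30 → met
11. condition 'seating capacity exceeds 50' does not hold → requirement n/a → met
All met.

Yes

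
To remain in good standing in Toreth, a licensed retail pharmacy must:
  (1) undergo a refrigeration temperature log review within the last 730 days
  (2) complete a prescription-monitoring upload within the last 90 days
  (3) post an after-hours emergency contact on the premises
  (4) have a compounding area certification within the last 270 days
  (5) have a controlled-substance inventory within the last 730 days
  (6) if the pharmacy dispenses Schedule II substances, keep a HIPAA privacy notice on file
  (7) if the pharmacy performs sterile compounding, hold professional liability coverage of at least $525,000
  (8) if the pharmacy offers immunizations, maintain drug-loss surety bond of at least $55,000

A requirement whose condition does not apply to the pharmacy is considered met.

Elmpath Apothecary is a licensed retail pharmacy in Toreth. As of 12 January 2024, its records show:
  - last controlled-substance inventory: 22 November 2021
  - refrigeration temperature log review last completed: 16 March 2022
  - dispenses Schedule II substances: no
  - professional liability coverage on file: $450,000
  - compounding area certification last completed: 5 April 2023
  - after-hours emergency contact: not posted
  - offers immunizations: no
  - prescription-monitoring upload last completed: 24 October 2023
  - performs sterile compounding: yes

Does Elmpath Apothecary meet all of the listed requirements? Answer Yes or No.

No

1. refrigeration temperature log review 667 days ago vs limit 730 → met
2. prescription-monitoring upload 80 days ago vs limit 90 → met
3. after-hours emergency contact absent → not met
4. compounding area certification 282 days ago vs limit 270 → not met
5. controlled-substance inventory 781 days ago vs limit 730 → not met
6. condition 'dispenses Schedule II substances' does not hold → requirement n/a → met
7. condition 'performs sterile compounding' holds; professional liability coverage $450,000 < $525,000 → not met
8. condition 'offers immunizations' does not hold → requirement n/a → met
Not met: 3, 4, 5, 7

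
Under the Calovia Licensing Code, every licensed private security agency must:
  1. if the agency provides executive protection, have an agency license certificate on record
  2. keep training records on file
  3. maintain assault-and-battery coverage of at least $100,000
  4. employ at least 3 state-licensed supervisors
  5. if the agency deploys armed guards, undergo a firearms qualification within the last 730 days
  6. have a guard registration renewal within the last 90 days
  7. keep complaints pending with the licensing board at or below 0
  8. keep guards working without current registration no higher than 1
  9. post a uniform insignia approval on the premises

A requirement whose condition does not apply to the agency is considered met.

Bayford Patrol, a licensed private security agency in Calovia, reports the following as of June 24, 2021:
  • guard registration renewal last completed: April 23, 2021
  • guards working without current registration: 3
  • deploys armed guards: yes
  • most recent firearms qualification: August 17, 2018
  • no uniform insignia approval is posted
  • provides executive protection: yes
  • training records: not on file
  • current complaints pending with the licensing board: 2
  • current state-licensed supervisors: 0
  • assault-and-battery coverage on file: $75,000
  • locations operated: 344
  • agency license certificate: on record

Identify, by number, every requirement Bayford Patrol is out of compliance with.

2, 3, 4, 5, 7, 8, 9

1. condition 'provides executive protection' holds; agency license certificate present → met
2. training records absent → not met
3. assault-and-battery coverage $75,000 < $100,000 → not met
4. state-licensed supervisors 0 < 3 → not met
5. condition 'deploys armed guards' holds; firearms qualification 1042 days ago vs limit 730 → not met
6. guard registration renewal 62 days ago vs limit 90 → met
7. complaints pending with the licensing board 2 > 0 → not met
8. guards working without current registration 3 > 1 → not met
9. uniform insignia approval absent → not met
Not met: 2, 3, 4, 5, 7, 8, 9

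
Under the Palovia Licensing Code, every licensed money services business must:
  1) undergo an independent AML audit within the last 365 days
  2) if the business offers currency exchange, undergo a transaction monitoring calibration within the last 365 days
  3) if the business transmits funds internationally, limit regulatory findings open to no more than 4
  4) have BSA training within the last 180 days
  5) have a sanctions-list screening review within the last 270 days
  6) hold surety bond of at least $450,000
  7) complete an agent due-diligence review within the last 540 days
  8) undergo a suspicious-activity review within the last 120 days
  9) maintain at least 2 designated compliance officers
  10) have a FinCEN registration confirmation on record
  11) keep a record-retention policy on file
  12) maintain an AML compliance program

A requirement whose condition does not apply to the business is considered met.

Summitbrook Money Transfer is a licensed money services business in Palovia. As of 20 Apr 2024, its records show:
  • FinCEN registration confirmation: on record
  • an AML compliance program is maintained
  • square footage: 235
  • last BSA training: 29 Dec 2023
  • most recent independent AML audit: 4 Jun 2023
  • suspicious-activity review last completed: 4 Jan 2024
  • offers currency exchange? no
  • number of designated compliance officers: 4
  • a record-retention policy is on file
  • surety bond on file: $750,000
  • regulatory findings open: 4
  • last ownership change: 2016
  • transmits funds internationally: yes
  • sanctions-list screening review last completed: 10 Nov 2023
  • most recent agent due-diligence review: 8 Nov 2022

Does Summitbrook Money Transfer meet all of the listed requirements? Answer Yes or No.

1. independent AML audit 321 days ago vs limit 365 → met
2. condition 'offers currency exchange' does not hold → requirement n/a → met
3. condition 'transmits funds internationally' holds; regulatory findings open 4 ≤ 4 → met
4. BSA training 113 days ago vs limit 180 → met
5. sanctions-list screening review 162 days ago vs limit 270 → met
6. surety bond $750,000 ≥ $450,000 → met
7. agent due-diligence review 529 days ago vs limit 540 → met
8. suspicious-activity review 107 days ago vs limit 120 → met
9. designated compliance officers 4 ≥ 2 → met
10. FinCEN registration confirmation present → met
11. record-retention policy present → met
12. AML compliance program present → met
All met.

Yes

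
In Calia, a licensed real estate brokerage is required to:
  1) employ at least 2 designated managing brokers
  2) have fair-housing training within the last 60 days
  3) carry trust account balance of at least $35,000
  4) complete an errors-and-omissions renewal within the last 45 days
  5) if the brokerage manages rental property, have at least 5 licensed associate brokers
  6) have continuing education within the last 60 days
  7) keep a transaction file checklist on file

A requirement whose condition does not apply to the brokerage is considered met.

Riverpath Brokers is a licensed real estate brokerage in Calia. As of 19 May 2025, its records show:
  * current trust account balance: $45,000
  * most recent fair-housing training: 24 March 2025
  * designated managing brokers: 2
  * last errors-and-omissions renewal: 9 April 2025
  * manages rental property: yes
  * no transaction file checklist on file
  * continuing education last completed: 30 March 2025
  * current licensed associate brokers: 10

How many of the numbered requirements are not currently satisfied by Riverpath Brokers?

1

1. designated managing brokers 2 ≥ 2 → met
2. fair-housing training 56 days ago vs limit 60 → met
3. trust account balance $45,000 ≥ $35,000 → met
4. errors-and-omissions renewal 40 days ago vs limit 45 → met
5. condition 'manages rental property' holds; licensed associate brokers 10 ≥ 5 → met
6. continuing education 50 days ago vs limit 60 → met
7. transaction file checklist absent → not met
Not met: 1 of 7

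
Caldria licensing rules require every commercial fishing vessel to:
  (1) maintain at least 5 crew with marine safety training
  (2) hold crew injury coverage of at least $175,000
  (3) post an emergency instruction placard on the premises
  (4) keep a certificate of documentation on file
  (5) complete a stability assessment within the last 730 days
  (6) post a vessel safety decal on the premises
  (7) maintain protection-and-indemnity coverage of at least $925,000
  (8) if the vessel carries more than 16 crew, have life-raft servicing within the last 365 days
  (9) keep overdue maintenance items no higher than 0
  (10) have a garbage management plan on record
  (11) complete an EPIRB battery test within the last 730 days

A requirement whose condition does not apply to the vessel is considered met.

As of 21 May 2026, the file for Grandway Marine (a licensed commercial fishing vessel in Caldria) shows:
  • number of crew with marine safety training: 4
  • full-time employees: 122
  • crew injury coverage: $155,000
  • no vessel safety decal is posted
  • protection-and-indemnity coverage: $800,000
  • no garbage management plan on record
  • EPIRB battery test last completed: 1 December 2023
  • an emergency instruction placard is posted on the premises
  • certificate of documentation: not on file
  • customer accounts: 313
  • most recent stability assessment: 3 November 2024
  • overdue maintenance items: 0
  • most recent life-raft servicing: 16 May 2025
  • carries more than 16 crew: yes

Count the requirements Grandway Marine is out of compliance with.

8

1. crew with marine safety training 4 < 5 → not met
2. crew injury coverage $155,000 < $175,000 → not met
3. emergency instruction placard present → met
4. certificate of documentation absent → not met
5. stability assessment 564 days ago vs limit 730 → met
6. vessel safety decal absent → not met
7. protection-and-indemnity coverage $800,000 < $925,000 → not met
8. condition 'carries more than 16 crew' holds; life-raft servicing 370 days ago vs limit 365 → not met
9. overdue maintenance items 0 ≤ 0 → met
10. garbage management plan absent → not met
11. EPIRB battery test 902 days ago vs limit 730 → not met
Not met: 8 of 11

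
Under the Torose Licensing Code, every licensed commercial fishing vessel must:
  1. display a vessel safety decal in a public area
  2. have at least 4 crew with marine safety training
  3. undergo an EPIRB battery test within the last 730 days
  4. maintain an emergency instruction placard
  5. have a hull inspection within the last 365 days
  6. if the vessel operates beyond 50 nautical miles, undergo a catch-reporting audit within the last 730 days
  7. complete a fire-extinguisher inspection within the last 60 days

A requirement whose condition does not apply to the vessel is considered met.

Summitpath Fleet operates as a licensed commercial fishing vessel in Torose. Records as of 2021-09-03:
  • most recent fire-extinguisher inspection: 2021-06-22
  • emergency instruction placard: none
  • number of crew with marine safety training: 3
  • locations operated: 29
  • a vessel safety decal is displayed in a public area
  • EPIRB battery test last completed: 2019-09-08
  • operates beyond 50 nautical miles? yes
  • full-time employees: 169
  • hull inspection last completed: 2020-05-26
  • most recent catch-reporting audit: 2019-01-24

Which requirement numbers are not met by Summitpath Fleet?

1. vessel safety decal present → met
2. crew with marine safety training 3 < 4 → not met
3. EPIRB battery test 726 days ago vs limit 730 → met
4. emergency instruction placard absent → not met
5. hull inspection 465 days ago vs limit 365 → not met
6. condition 'operates beyond 50 nautical miles' holds; catch-reporting audit 953 days ago vs limit 730 → not met
7. fire-extinguisher inspection 73 days ago vs limit 60 → not met
Not met: 2, 4, 5, 6, 7

2, 4, 5, 6, 7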